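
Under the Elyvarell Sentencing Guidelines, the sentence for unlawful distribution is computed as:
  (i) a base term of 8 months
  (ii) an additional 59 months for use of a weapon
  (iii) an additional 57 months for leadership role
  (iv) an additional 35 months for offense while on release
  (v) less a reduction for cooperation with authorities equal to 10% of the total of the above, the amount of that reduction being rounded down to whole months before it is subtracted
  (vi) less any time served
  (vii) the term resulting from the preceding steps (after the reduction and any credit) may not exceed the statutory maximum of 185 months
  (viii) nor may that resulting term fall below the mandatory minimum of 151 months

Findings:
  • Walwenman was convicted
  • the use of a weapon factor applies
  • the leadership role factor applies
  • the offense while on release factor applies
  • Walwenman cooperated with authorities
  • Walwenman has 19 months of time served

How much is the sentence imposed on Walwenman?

Use of a weapon enhancement: +59 months
Leadership role enhancement: +57 months
Offense while on release enhancement: +35 months
Adjusted term: 8 months + 59 months + 57 months + 35 months = 159 months
Cooperation with authorities reduction: 10% of 159 months = 15 months (rounded down)
After reduction: 159 − 15 = 144 months
Less time served: 144 months − 19 months = 125 months
Cap at 185 months: 125 months is within the cap, no reduction.
Minimum 151 months: 125 months is below the minimum → 151 months

151 months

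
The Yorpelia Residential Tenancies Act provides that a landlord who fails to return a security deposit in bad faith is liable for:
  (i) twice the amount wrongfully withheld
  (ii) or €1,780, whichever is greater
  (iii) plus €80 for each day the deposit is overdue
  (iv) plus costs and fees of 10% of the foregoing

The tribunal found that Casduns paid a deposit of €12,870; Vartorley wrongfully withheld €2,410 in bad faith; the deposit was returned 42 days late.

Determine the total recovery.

Doubled: 2 × €2,410 = €4,820
Minimum €1,780: €4,820 meets the minimum, no increase.
Late-return penalty: 42 × €80 = €3,360
Damages plus late penalty: €4,820 + €3,360 = €8,180
Costs and fees: 10% of €8,180 = €818
Total recovery: €8,180 + €818 = €8,998

€8,998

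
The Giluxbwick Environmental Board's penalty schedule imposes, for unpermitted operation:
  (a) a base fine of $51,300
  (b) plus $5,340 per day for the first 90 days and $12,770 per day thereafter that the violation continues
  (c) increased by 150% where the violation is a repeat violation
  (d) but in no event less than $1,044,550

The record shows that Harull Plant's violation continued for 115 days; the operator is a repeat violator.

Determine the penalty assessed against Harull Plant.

$2,127,875

First 90 days: 90 × $5,340 = $480,600
Remaining days: (115 − 90) × $12,770 = $319,250
Per-day component: $480,600 + $319,250 = $799,850
Base plus per-day: $51,300 + $799,850 = $851,150
Enhancement: 150% of $851,150 = $1,276,725
Enhanced fine: $851,150 + $1,276,725 = $2,127,875
Minimum $1,044,550: $2,127,875 meets the minimum, no increase.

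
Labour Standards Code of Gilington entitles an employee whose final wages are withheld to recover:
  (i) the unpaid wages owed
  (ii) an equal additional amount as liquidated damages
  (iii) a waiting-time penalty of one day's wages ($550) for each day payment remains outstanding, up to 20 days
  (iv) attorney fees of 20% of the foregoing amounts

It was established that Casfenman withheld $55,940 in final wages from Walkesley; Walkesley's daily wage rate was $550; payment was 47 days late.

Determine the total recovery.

Liquidated damages (equal amount): $55,940
Penalty days: min(47, 20) = 20
Waiting-time penalty: 20 × $550 = $11,000
Subtotal: $55,940 + $55,940 + $11,000 = $122,880
Attorney fees: 20% of $122,880 = $24,576
Total award: $122,880 + $24,576 = $147,456

Total award: $147,456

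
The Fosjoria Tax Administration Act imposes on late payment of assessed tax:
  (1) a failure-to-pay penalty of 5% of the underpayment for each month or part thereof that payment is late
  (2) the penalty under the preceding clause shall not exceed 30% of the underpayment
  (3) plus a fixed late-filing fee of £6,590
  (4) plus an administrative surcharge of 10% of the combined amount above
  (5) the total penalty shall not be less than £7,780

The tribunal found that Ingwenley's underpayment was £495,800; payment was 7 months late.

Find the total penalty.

Penalty: £170,863

Accrued rate: 5% × 7 = 35%, capped at 30% → 30%
Failure-to-pay penalty: 30% of £495,800 = £148,740
Penalty before surcharge: £148,740 + £6,590 = £155,330
Administrative surcharge: 10% of £155,330 = £15,533
Total penalty: £155,330 + £15,533 = £170,863
Minimum £7,780: £170,863 meets the minimum, no increase.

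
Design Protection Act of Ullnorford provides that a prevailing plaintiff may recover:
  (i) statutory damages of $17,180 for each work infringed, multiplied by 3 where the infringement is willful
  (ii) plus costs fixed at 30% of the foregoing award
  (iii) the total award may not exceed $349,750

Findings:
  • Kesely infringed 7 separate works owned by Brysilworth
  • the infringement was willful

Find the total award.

Statutory damages: 7 × $17,180 = $120,260
Trebled: 3 × $120,260 = $360,780
Costs: 30% of $360,780 = $108,234
Award plus costs: $360,780 + $108,234 = $469,014
Cap at $349,750: $469,014 exceeds the cap → $349,750

$349,750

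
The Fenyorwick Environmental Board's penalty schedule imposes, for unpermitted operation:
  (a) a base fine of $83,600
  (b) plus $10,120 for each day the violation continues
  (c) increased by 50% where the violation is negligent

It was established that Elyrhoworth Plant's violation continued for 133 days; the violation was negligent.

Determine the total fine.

$2,144,340

Per-day component: 133 × $10,120 = $1,345,960
Base plus per-day: $83,600 + $1,345,960 = $1,429,560
Enhancement: 50% of $1,429,560 = $714,780
Enhanced fine: $1,429,560 + $714,780 = $2,144,340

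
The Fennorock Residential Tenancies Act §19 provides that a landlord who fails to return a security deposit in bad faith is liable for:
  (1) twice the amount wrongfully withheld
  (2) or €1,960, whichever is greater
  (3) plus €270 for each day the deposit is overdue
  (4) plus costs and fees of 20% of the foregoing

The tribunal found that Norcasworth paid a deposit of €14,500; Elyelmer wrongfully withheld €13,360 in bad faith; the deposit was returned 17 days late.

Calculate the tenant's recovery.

Recovery: €37,572

Doubled: 2 × €13,360 = €26,720
Minimum €1,960: €26,720 meets the minimum, no increase.
Late-return penalty: 17 × €270 = €4,590
Damages plus late penalty: €26,720 + €4,590 = €31,310
Costs and fees: 20% of €31,310 = €6,262
Total recovery: €31,310 + €6,262 = €37,572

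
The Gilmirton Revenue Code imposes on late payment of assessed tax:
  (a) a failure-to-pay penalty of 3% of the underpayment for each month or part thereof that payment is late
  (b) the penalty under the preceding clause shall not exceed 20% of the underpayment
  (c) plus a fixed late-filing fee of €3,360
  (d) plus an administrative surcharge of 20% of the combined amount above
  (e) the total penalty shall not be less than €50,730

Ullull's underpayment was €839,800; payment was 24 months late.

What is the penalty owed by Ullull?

€205,584

Accrued rate: 3% × 24 = 72%, capped at 20% → 20%
Failure-to-pay penalty: 20% of €839,800 = €167,960
Penalty before surcharge: €167,960 + €3,360 = €171,320
Administrative surcharge: 20% of €171,320 = €34,264
Total penalty: €171,320 + €34,264 = €205,584
Minimum €50,730: €205,584 meets the minimum, no increase.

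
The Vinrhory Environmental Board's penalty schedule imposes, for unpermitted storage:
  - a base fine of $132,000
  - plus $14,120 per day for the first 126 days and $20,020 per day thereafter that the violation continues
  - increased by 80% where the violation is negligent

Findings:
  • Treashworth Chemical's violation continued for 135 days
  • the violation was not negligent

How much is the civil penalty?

First 126 days: 126 × $14,120 = $1,779,120
Remaining days: (135 − 126) × $20,020 = $180,180
Per-day component: $1,779,120 + $180,180 = $1,959,300
Base plus per-day: $132,000 + $1,959,300 = $2,091,300
The violation was not negligent: no 80% increase.

Civil penalty: $2,091,300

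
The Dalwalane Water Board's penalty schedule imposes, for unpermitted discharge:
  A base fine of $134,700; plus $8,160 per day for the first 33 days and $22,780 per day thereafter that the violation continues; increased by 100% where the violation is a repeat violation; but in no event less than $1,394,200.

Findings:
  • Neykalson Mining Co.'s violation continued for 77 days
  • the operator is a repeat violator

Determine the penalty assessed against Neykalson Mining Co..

First 33 days: 33 × $8,160 = $269,280
Remaining days: (77 − 33) × $22,780 = $1,002,320
Per-day component: $269,280 + $1,002,320 = $1,271,600
Base plus per-day: $134,700 + $1,271,600 = $1,406,300
Enhancement: 100% of $1,406,300 = $1,406,300
Enhanced fine: $1,406,300 + $1,406,300 = $2,812,600
Minimum $1,394,200: $2,812,600 meets the minimum, no increase.

$2,812,600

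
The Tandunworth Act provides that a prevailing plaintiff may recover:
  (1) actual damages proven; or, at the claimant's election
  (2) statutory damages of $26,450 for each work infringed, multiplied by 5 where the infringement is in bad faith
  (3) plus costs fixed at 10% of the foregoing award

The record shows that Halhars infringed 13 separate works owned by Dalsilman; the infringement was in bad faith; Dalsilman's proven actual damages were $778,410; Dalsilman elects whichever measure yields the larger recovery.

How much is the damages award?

$1,891,175

Statutory damages: 13 × $26,450 = $343,850
Multiplied by 5: 5 × $343,850 = $1,719,250
Greater of actual damages ($778,410) or enhanced statutory damages ($1,719,250): $1,719,250
Costs: 10% of $1,719,250 = $171,925
Award plus costs: $1,719,250 + $171,925 = $1,891,175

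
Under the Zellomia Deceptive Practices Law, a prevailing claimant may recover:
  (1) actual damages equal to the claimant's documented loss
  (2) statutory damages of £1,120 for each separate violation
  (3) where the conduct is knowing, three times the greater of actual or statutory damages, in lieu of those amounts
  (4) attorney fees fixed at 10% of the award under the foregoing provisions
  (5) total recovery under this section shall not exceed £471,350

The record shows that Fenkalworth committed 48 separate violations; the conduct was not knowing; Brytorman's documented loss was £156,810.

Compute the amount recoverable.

Statutory damages: 48 × £1,120 = £53,760
Conduct not knowing: the in-lieu enhancement does not apply.
Actual plus statutory damages: £156,810 + £53,760 = £210,570
Attorney fees: 10% of £210,570 = £21,057
Total before cap: £210,570 + £21,057 = £231,627
Cap at £471,350: £231,627 is within the cap, no reduction.

£231,627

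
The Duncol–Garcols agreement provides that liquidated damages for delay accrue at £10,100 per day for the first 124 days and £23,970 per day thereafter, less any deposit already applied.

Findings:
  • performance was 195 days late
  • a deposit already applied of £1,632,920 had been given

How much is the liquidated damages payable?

First 124 days: 124 × £10,100 = £1,252,400
Remaining days: (195 − 124) × £23,970 = £1,701,870
Accrued per-day damages: £1,252,400 + £1,701,870 = £2,954,270
Less deposit already applied: £2,954,270 − £1,632,920 = £1,321,350

Liquidated damages: £1,321,350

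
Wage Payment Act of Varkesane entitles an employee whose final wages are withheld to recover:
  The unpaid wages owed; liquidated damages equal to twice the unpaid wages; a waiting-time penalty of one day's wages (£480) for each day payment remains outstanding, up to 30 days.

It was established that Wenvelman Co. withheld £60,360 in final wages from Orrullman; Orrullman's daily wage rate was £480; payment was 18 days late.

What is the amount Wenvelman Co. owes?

£189,720

Doubled: 2 × £60,360 = £120,720
Penalty days: min(18, 30) = 18
Waiting-time penalty: 18 × £480 = £8,640
Total award: £60,360 + £120,720 + £8,640 = £189,720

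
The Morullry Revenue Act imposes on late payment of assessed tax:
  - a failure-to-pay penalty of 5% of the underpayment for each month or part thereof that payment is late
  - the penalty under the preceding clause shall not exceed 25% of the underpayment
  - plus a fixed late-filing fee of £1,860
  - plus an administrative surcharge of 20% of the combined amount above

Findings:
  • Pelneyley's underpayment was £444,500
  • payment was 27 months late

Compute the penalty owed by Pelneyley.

Accrued rate: 5% × 27 = 135%, capped at 25% → 25%
Failure-to-pay penalty: 25% of £444,500 = £111,125
Penalty before surcharge: £111,125 + £1,860 = £112,985
Administrative surcharge: 20% of £112,985 = £22,597
Total penalty: £112,985 + £22,597 = £135,582

£135,582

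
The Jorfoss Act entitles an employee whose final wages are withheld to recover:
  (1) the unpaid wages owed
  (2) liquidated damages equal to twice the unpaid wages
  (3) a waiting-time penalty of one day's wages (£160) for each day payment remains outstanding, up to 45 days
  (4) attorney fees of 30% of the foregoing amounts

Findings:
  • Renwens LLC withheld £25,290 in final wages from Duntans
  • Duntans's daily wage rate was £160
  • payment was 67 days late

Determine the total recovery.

Doubled: 2 × £25,290 = £50,580
Penalty days: min(67, 45) = 45
Waiting-time penalty: 45 × £160 = £7,200
Subtotal: £25,290 + £50,580 + £7,200 = £83,070
Attorney fees: 30% of £83,070 = £24,921
Total award: £83,070 + £24,921 = £107,991

£107,991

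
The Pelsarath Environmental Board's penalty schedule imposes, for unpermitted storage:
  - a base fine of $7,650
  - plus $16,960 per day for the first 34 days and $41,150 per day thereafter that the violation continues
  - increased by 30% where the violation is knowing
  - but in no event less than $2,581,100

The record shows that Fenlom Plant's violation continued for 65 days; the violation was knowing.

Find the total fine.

First 34 days: 34 × $16,960 = $576,640
Remaining days: (65 − 34) × $41,150 = $1,275,650
Per-day component: $576,640 + $1,275,650 = $1,852,290
Base plus per-day: $7,650 + $1,852,290 = $1,859,940
Enhancement: 30% of $1,859,940 = $557,982
Enhanced fine: $1,859,940 + $557,982 = $2,417,922
Minimum $2,581,100: $2,417,922 is below the minimum → $2,581,100

$2,581,100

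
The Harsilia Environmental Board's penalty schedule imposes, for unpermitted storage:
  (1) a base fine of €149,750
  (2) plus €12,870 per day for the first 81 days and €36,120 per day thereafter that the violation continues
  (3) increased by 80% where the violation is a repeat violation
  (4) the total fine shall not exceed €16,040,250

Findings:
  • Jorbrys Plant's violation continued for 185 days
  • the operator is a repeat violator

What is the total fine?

First 81 days: 81 × €12,870 = €1,042,470
Remaining days: (185 − 81) × €36,120 = €3,756,480
Per-day component: €1,042,470 + €3,756,480 = €4,798,950
Base plus per-day: €149,750 + €4,798,950 = €4,948,700
Enhancement: 80% of €4,948,700 = €3,958,960
Enhanced fine: €4,948,700 + €3,958,960 = €8,907,660
Cap at €16,040,250: €8,907,660 is within the cap, no reduction.

€8,907,660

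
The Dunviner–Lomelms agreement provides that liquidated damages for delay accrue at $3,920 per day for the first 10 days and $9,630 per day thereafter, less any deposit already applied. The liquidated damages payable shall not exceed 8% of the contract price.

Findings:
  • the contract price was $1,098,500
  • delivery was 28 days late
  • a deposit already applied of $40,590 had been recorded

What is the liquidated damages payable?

$87,880

First 10 days: 10 × $3,920 = $39,200
Remaining days: (28 − 10) × $9,630 = $173,340
Accrued per-day damages: $39,200 + $173,340 = $212,540
Less deposit already applied: $212,540 − $40,590 = $171,950
Cap: 8% of $1,098,500 = $87,880
Cap at $87,880: $171,950 exceeds the cap → $87,880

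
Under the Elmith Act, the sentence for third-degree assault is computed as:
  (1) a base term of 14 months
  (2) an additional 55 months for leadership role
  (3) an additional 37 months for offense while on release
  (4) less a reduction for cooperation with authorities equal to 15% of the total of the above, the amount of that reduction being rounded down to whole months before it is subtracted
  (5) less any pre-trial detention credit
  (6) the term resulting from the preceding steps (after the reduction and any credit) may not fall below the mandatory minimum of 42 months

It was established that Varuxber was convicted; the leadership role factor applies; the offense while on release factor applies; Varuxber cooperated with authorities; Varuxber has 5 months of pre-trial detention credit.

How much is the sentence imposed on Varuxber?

Leadership role enhancement: +55 months
Offense while on release enhancement: +37 months
Adjusted term: 14 months + 55 months + 37 months = 106 months
Cooperation with authorities reduction: 15% of 106 months = 15 months (rounded down)
After reduction: 106 − 15 = 91 months
Less pre-trial detention credit: 91 months − 5 months = 86 months
Minimum 42 months: 86 months meets the minimum, no increase.

86 months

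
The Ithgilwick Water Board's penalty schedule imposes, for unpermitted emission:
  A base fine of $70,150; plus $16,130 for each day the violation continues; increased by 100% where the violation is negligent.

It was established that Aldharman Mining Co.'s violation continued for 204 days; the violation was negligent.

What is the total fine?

Per-day component: 204 × $16,130 = $3,290,520
Base plus per-day: $70,150 + $3,290,520 = $3,360,670
Enhancement: 100% of $3,360,670 = $3,360,670
Enhanced fine: $3,360,670 + $3,360,670 = $6,721,340

$6,721,340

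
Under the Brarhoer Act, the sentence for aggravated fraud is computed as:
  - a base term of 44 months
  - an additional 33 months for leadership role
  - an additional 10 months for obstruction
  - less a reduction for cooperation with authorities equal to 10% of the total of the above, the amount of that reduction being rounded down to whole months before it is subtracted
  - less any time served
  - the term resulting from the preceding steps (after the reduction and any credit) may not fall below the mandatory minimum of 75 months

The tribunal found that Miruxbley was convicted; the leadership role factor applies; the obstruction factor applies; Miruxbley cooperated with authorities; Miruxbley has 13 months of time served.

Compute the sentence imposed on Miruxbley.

Leadership role enhancement: +33 months
Obstruction enhancement: +10 months
Adjusted term: 44 months + 33 months + 10 months = 87 months
Cooperation with authorities reduction: 10% of 87 months = 8 months (rounded down)
After reduction: 87 − 8 = 79 months
Less time served: 79 months − 13 months = 66 months
Minimum 75 months: 66 months is below the minimum → 75 months

75 months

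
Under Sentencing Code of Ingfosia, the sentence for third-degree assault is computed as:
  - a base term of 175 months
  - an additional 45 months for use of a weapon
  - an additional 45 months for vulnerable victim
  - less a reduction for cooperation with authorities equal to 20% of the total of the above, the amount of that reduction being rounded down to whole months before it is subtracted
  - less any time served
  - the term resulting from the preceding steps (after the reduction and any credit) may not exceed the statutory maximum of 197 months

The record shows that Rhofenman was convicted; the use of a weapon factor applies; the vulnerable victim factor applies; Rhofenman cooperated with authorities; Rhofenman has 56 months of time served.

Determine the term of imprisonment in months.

156 months

Use of a weapon enhancement: +45 months
Vulnerable victim enhancement: +45 months
Adjusted term: 175 months + 45 months + 45 months = 265 months
Cooperation with authorities reduction: 20% of 265 months = 53 months (rounded down)
After reduction: 265 − 53 = 212 months
Less time served: 212 months − 56 months = 156 months
Cap at 197 months: 156 months is within the cap, no reduction.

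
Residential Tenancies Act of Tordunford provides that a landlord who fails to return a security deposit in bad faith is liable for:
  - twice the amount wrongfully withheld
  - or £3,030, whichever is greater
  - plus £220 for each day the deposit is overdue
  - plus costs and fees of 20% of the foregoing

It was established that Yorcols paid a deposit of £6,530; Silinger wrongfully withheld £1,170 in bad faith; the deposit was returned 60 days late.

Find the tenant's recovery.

£19,476

Doubled: 2 × £1,170 = £2,340
Minimum £3,030: £2,340 is below the minimum → £3,030
Late-return penalty: 60 × £220 = £13,200
Damages plus late penalty: £3,030 + £13,200 = £16,230
Costs and fees: 20% of £16,230 = £3,246
Total recovery: £16,230 + £3,246 = £19,476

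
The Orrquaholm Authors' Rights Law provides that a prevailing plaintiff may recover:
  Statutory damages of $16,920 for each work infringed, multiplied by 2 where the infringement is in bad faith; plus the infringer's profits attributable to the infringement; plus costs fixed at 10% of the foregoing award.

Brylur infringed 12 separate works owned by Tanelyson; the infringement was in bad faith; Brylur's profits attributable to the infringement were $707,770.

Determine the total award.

Statutory damages: 12 × $16,920 = $203,040
Doubled: 2 × $203,040 = $406,080
Combined award: $406,080 + $707,770 = $1,113,850
Costs: 10% of $1,113,850 = $111,385
Award plus costs: $1,113,850 + $111,385 = $1,225,235

$1,225,235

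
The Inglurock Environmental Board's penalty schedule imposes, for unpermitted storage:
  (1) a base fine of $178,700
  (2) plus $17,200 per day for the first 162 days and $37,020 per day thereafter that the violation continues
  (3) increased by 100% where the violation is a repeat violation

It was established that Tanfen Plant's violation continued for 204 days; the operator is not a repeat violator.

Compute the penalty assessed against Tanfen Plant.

First 162 days: 162 × $17,200 = $2,786,400
Remaining days: (204 − 162) × $37,020 = $1,554,840
Per-day component: $2,786,400 + $1,554,840 = $4,341,240
Base plus per-day: $178,700 + $4,341,240 = $4,519,940
The operator is not a repeat violator: no 100% increase.

$4,519,940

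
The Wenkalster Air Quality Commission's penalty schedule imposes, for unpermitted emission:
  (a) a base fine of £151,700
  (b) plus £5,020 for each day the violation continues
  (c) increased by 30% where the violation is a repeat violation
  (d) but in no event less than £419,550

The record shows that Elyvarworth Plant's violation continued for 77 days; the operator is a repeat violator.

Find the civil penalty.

Per-day component: 77 × £5,020 = £386,540
Base plus per-day: £151,700 + £386,540 = £538,240
Enhancement: 30% of £538,240 = £161,472
Enhanced fine: £538,240 + £161,472 = £699,712
Minimum £419,550: £699,712 meets the minimum, no increase.

Civil penalty: £699,712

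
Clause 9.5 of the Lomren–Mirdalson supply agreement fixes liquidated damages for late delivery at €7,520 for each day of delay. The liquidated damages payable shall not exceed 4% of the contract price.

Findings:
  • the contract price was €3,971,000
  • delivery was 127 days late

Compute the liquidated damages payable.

Per-day damages: 127 × €7,520 = €955,040
Cap: 4% of €3,971,000 = €158,840
Cap at €158,840: €955,040 exceeds the cap → €158,840

Liquidated damages: €158,840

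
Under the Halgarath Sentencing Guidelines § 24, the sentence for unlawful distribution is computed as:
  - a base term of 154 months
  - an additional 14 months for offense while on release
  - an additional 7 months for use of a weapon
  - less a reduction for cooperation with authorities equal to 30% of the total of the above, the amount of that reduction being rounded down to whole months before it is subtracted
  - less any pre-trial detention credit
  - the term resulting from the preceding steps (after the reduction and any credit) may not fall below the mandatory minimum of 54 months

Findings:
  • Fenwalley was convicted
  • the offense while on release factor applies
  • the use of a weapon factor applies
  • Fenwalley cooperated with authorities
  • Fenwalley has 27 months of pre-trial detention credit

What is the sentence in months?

Sentence: 96 months

Offense while on release enhancement: +14 months
Use of a weapon enhancement: +7 months
Adjusted term: 154 months + 14 months + 7 months = 175 months
Cooperation with authorities reduction: 30% of 175 months = 52 months (rounded down)
After reduction: 175 − 52 = 123 months
Less pre-trial detention credit: 123 months − 27 months = 96 months
Minimum 54 months: 96 months meets the minimum, no increase.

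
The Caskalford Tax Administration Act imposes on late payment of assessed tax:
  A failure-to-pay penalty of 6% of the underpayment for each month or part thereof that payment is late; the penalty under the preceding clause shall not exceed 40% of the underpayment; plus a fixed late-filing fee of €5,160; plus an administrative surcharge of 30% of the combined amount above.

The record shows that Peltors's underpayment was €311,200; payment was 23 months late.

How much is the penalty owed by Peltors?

Accrued rate: 6% × 23 = 138%, capped at 40% → 40%
Failure-to-pay penalty: 40% of €311,200 = €124,480
Penalty before surcharge: €124,480 + €5,160 = €129,640
Administrative surcharge: 30% of €129,640 = €38,892
Total penalty: €129,640 + €38,892 = €168,532

€168,532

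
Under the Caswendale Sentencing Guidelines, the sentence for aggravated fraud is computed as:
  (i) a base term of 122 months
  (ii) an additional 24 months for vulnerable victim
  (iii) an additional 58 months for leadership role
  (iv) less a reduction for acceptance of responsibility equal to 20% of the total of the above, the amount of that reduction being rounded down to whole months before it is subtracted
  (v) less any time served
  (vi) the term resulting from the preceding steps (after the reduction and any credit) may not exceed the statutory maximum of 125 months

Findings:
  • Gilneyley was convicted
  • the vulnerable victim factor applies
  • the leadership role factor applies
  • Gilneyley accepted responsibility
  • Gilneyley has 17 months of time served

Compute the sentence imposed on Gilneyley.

Vulnerable victim enhancement: +24 months
Leadership role enhancement: +58 months
Adjusted term: 122 months + 24 months + 58 months = 204 months
Acceptance of responsibility reduction: 20% of 204 months = 40 months (rounded down)
After reduction: 204 − 40 = 164 months
Less time served: 164 months − 17 months = 147 months
Cap at 125 months: 147 months exceeds the cap → 125 months

Sentence: 125 months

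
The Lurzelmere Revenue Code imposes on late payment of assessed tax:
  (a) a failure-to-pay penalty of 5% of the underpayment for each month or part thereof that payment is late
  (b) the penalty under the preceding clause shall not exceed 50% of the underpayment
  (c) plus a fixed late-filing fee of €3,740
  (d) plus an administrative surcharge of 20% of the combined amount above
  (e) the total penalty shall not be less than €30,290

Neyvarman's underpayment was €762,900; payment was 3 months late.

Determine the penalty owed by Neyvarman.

€141,810

Accrued rate: 5% × 3 = 15%, capped at 50% → 15%
Failure-to-pay penalty: 15% of €762,900 = €114,435
Penalty before surcharge: €114,435 + €3,740 = €118,175
Administrative surcharge: 20% of €118,175 = €23,635
Total penalty: €118,175 + €23,635 = €141,810
Minimum €30,290: €141,810 meets the minimum, no increase.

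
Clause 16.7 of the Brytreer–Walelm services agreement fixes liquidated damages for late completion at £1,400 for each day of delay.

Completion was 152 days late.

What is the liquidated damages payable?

£212,800

Per-day damages: 152 × £1,400 = £212,800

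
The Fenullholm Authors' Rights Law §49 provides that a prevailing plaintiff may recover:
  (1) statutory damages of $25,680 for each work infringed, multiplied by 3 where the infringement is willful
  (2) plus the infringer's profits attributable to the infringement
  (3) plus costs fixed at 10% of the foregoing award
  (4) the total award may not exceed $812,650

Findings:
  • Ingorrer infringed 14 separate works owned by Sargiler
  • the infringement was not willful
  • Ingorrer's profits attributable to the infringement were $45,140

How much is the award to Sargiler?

Award: $445,126

Statutory damages: 14 × $25,680 = $359,520
Infringement not willful: no ×3 enhancement.
Combined award: $359,520 + $45,140 = $404,660
Costs: 10% of $404,660 = $40,466
Award plus costs: $404,660 + $40,466 = $445,126
Cap at $812,650: $445,126 is within the cap, no reduction.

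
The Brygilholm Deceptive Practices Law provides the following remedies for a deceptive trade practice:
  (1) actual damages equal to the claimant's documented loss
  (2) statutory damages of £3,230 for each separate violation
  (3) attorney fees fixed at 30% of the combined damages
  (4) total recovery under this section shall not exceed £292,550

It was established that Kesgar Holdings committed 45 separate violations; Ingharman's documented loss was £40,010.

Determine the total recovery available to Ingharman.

Statutory damages: 45 × £3,230 = £145,350
Combined damages: £40,010 + £145,350 = £185,360
Attorney fees: 30% of £185,360 = £55,608
Total before cap: £185,360 + £55,608 = £240,968
Cap at £292,550: £240,968 is within the cap, no reduction.

Total recovery: £240,968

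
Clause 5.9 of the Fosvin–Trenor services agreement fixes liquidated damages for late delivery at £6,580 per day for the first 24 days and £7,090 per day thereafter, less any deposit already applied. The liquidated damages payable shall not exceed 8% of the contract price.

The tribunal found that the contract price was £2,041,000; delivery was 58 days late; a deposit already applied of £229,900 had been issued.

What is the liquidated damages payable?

First 24 days: 24 × £6,580 = £157,920
Remaining days: (58 − 24) × £7,090 = £241,060
Accrued per-day damages: £157,920 + £241,060 = £398,980
Less deposit already applied: £398,980 − £229,900 = £169,080
Cap: 8% of £2,041,000 = £163,280
Cap at £163,280: £169,080 exceeds the cap → £163,280

£163,280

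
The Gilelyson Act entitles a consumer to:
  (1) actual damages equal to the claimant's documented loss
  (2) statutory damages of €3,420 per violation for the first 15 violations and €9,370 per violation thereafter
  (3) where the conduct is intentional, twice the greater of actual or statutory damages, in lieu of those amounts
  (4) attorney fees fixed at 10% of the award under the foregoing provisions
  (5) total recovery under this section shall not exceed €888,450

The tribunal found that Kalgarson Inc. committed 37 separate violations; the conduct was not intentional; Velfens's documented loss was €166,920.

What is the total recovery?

€466,796

First 15 violations: 15 × €3,420 = €51,300
Remaining violations: (37 − 15) × €9,370 = €206,140
Statutory damages: €51,300 + €206,140 = €257,440
Conduct not intentional: the in-lieu enhancement does not apply.
Actual plus statutory damages: €166,920 + €257,440 = €424,360
Attorney fees: 10% of €424,360 = €42,436
Total before cap: €424,360 + €42,436 = €466,796
Cap at €888,450: €466,796 is within the cap, no reduction.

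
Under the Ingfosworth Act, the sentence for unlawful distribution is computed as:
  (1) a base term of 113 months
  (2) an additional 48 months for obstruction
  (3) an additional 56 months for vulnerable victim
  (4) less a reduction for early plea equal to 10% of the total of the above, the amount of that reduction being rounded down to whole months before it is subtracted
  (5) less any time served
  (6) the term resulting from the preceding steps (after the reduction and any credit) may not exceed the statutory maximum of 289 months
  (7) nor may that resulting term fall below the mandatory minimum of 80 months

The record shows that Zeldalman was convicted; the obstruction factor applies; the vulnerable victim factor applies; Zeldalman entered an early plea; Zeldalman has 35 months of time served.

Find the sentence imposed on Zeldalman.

161 months

Obstruction enhancement: +48 months
Vulnerable victim enhancement: +56 months
Adjusted term: 113 months + 48 months + 56 months = 217 months
Early plea reduction: 10% of 217 months = 21 months (rounded down)
After reduction: 217 − 21 = 196 months
Less time served: 196 months − 35 months = 161 months
Cap at 289 months: 161 months is within the cap, no reduction.
Minimum 80 months: 161 months meets the minimum, no increase.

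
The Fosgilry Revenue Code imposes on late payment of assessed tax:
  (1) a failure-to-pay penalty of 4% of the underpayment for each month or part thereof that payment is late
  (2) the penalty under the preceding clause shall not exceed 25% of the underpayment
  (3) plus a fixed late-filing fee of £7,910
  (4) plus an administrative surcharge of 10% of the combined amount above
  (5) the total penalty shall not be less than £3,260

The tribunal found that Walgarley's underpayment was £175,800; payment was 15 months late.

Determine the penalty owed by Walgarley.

£57,046

Accrued rate: 4% × 15 = 60%, capped at 25% → 25%
Failure-to-pay penalty: 25% of £175,800 = £43,950
Penalty before surcharge: £43,950 + £7,910 = £51,860
Administrative surcharge: 10% of £51,860 = £5,186
Total penalty: £51,860 + £5,186 = £57,046
Minimum £3,260: £57,046 meets the minimum, no increase.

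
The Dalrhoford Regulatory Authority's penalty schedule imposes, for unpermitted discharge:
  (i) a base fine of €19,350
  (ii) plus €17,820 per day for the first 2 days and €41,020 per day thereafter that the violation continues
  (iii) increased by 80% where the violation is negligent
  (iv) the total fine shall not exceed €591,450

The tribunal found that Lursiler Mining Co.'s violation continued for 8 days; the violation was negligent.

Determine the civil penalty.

First 2 days: 2 × €17,820 = €35,640
Remaining days: (8 − 2) × €41,020 = €246,120
Per-day component: €35,640 + €246,120 = €281,760
Base plus per-day: €19,350 + €281,760 = €301,110
Enhancement: 80% of €301,110 = €240,888
Enhanced fine: €301,110 + €240,888 = €541,998
Cap at €591,450: €541,998 is within the cap, no reduction.

Civil penalty: €541,998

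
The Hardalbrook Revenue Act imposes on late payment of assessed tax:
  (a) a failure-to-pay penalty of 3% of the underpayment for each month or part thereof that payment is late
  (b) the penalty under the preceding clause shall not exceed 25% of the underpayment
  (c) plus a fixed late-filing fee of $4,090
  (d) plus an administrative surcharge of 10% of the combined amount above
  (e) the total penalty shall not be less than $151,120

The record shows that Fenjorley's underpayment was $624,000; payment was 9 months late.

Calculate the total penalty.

Accrued rate: 3% × 9 = 27%, capped at 25% → 25%
Failure-to-pay penalty: 25% of $624,000 = $156,000
Penalty before surcharge: $156,000 + $4,090 = $160,090
Administrative surcharge: 10% of $160,090 = $16,009
Total penalty: $160,090 + $16,009 = $176,099
Minimum $151,120: $176,099 meets the minimum, no increase.

$176,099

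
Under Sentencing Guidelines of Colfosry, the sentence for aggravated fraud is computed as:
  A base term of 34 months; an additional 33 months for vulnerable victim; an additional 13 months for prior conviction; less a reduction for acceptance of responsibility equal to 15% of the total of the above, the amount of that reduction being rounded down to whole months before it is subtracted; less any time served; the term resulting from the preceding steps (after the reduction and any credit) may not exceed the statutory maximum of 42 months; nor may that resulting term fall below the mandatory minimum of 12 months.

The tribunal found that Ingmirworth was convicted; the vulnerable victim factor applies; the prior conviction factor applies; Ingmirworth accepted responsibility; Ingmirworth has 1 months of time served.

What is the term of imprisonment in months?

42 months

Vulnerable victim enhancement: +33 months
Prior conviction enhancement: +13 months
Adjusted term: 34 months + 33 months + 13 months = 80 months
Acceptance of responsibility reduction: 15% of 80 months = 12 months (rounded down)
After reduction: 80 − 12 = 68 months
Less time served: 68 months − 1 months = 67 months
Cap at 42 months: 67 months exceeds the cap → 42 months
Minimum 12 months: 42 months meets the minimum, no increase.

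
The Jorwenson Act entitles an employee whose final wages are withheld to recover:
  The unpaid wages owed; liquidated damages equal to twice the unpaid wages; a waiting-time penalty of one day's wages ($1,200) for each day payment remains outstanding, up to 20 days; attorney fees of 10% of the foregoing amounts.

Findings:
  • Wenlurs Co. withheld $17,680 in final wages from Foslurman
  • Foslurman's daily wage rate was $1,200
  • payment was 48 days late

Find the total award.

$84,744

Doubled: 2 × $17,680 = $35,360
Penalty days: min(48, 20) = 20
Waiting-time penalty: 20 × $1,200 = $24,000
Subtotal: $17,680 + $35,360 + $24,000 = $77,040
Attorney fees: 10% of $77,040 = $7,704
Total award: $77,040 + $7,704 = $84,744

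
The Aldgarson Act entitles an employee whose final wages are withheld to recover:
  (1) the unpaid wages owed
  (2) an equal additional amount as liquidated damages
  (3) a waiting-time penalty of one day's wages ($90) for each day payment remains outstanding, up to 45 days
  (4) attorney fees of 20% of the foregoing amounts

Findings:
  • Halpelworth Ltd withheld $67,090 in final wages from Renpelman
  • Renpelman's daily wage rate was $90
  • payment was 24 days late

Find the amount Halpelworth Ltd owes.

Liquidated damages (equal amount): $67,090
Penalty days: min(24, 45) = 24
Waiting-time penalty: 24 × $90 = $2,160
Subtotal: $67,090 + $67,090 + $2,160 = $136,340
Attorney fees: 20% of $136,340 = $27,268
Total award: $136,340 + $27,268 = $163,608

Total award: $163,608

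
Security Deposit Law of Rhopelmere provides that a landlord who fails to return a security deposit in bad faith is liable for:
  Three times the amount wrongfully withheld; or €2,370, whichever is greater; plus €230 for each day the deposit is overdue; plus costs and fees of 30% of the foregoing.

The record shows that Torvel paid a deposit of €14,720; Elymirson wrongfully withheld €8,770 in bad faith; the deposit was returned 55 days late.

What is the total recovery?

Trebled: 3 × €8,770 = €26,310
Minimum €2,370: €26,310 meets the minimum, no increase.
Late-return penalty: 55 × €230 = €12,650
Damages plus late penalty: €26,310 + €12,650 = €38,960
Costs and fees: 30% of €38,960 = €11,688
Total recovery: €38,960 + €11,688 = €50,648

€50,648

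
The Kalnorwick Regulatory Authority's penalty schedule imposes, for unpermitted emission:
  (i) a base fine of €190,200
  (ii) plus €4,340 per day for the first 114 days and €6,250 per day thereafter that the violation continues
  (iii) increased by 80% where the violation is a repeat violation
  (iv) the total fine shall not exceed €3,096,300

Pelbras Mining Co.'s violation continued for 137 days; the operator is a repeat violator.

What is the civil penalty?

€1,491,678

First 114 days: 114 × €4,340 = €494,760
Remaining days: (137 − 114) × €6,250 = €143,750
Per-day component: €494,760 + €143,750 = €638,510
Base plus per-day: €190,200 + €638,510 = €828,710
Enhancement: 80% of €828,710 = €662,968
Enhanced fine: €828,710 + €662,968 = €1,491,678
Cap at €3,096,300: €1,491,678 is within the cap, no reduction.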